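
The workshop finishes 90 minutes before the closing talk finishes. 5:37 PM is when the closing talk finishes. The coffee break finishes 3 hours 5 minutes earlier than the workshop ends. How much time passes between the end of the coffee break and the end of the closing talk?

The workshop ends at 5:37 PM − 90 min = 4:07 PM.
The coffee break ends at 4:07 PM − 185 min = 1:02 PM.
From 1:02 PM to 5:37 PM is 4 h 35 min.

4 h 35 min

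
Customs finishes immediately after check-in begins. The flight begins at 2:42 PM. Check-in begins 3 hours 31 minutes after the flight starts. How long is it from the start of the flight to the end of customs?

3 h 31 min

Check-in starts at 2:42 PM + 211 min = 6:13 PM.
So customs ends at 6:13 PM.
From 2:42 PM to 6:13 PM is 3 h 31 min.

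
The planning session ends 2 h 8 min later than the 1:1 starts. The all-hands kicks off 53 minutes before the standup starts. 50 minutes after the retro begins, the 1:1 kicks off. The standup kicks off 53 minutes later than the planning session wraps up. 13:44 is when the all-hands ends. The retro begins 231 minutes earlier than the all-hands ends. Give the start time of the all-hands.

The retro starts at 13:44 − 231 min = 09:53.
The 1:1 starts at 09:53 + 50 min = 10:43.
The planning session ends at 10:43 + 128 min = 12:51.
The standup starts at 12:51 + 53 min = 13:44.
The all-hands starts at 13:44 − 53 min = 12:51.

12:51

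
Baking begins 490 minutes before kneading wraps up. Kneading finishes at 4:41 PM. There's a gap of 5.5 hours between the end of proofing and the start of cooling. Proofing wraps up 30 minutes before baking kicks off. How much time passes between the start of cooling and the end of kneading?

Baking starts at 4:41 PM − 490 min = 8:31 AM.
Proofing ends at 8:31 AM − 30 min = 8:01 AM.
Cooling starts at 8:01 AM + 330 min = 1:31 PM.
From 1:31 PM to 4:41 PM is 3 hours 10 minutes.

3 hours 10 minutes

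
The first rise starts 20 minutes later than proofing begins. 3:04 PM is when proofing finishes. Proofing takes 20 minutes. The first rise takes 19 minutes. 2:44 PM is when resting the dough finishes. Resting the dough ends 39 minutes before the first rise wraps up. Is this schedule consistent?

Yes

Proofing starts at 3:04 PM − 20 min = 2:44 PM.
The first rise starts at 2:44 PM + 20 min = 3:04 PM.
The first rise ends at 3:04 PM + 19 min = 3:23 PM.
Resting the dough ends at 3:23 PM − 39 min = 2:44 PM.
That matches the stated 2:44 PM, so the schedule is consistent.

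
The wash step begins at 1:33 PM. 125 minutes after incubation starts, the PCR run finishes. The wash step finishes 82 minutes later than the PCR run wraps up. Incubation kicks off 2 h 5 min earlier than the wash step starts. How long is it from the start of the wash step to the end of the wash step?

1 hour 22 minutes

Incubation starts at 1:33 PM − 125 min = 11:28 AM.
The PCR run ends at 11:28 AM + 125 min = 1:33 PM.
The wash step ends at 1:33 PM + 82 min = 2:55 PM.
From 1:33 PM to 2:55 PM is 1 hour 22 minutes.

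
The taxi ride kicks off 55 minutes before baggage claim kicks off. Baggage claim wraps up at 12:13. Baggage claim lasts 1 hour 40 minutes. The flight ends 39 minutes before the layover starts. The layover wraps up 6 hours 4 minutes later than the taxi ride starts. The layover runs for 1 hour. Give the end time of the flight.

Baggage claim starts at 12:13 − 100 min = 10:33.
The taxi ride starts at 10:33 − 55 min = 09:38.
The layover ends at 09:38 + 364 min = 15:42.
The layover starts at 15:42 − 60 min = 14:42.
The flight ends at 14:42 − 39 min = 14:03.

14:03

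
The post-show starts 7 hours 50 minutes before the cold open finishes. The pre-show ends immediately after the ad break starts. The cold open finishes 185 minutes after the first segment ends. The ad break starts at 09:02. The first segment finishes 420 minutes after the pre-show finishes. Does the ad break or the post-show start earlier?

the ad break

The pre-show ends at 09:02.
The first segment ends at 09:02 + 420 min = 16:02.
The cold open ends at 16:02 + 185 min = 19:07.
The post-show starts at 19:07 − 470 min = 11:17.
The ad break starts at 09:02 and the post-show starts at 11:17, so the ad break is first.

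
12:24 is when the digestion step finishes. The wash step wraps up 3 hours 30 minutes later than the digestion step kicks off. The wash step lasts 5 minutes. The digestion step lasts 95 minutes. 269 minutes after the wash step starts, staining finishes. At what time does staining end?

18:43

The digestion step starts at 12:24 − 95 min = 10:49.
The wash step ends at 10:49 + 210 min = 14:19.
The wash step starts at 14:19 − 5 min = 14:14.
Staining ends at 14:14 + 269 min = 18:43.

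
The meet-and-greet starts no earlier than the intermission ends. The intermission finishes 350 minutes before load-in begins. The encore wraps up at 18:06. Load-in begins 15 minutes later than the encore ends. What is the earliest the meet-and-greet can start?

12:31

Load-in starts at 18:06 + 15 min = 18:21.
The intermission ends at 18:21 − 350 min = 12:31.
The meet-and-greet is bounded by the intermission, so the earliest it can start is 12:31.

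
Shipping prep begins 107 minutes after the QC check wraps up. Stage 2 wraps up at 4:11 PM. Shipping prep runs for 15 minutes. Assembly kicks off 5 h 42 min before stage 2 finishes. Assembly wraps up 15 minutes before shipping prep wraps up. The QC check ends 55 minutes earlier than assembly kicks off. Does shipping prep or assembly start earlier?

assembly

Assembly starts at 4:11 PM − 342 min = 10:29 AM.
The QC check ends at 10:29 AM − 55 min = 9:34 AM.
Shipping prep starts at 9:34 AM + 107 min = 11:21 AM.
Shipping prep starts at 11:21 AM and assembly starts at 10:29 AM, so assembly is first.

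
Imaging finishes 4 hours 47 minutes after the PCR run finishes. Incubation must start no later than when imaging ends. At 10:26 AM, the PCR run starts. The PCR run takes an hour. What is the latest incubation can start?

The PCR run ends at 10:26 AM + 60 min = 11:26 AM.
Imaging ends at 11:26 AM + 287 min = 4:13 PM.
Incubation is bounded by imaging, so the latest it can start is 4:13 PM.

4:13 PM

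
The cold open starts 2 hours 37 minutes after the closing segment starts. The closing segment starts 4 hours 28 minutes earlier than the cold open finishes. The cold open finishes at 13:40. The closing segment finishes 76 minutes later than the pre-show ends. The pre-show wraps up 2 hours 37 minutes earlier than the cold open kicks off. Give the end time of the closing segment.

The closing segment starts at 13:40 − 268 min = 09:12.
The cold open starts at 09:12 + 157 min = 11:49.
The pre-show ends at 11:49 − 157 min = 09:12.
The closing segment ends at 09:12 + 76 min = 10:28.

10:28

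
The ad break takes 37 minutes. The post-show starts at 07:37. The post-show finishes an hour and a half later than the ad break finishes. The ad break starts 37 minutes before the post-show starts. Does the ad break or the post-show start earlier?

The ad break starts at 07:37 − 37 min = 07:00.
The ad break starts at 07:00 and the post-show starts at 07:37, so the ad break is first.

the ad break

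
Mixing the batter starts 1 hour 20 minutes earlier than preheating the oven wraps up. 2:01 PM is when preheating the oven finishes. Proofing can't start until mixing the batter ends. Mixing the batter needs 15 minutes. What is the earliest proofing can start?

Mixing the batter starts at 2:01 PM − 80 min = 12:41 PM.
Mixing the batter ends at 12:41 PM + 15 min = 12:56 PM.
Proofing is bounded by mixing the batter, so the earliest it can start is 12:56 PM.

12:56 PM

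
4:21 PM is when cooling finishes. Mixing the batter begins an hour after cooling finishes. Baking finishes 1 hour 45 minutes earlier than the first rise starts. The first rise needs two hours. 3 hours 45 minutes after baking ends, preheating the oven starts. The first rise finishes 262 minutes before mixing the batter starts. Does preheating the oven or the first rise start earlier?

Mixing the batter starts at 4:21 PM + 60 min = 5:21 PM.
The first rise ends at 5:21 PM − 262 min = 12:59 PM.
The first rise starts at 12:59 PM − 120 min = 10:59 AM.
Baking ends at 10:59 AM − 105 min = 9:14 AM.
Preheating the oven starts at 9:14 AM + 225 min = 12:59 PM.
Preheating the oven starts at 12:59 PM and the first rise starts at 10:59 AM, so the first rise is first.

the first rise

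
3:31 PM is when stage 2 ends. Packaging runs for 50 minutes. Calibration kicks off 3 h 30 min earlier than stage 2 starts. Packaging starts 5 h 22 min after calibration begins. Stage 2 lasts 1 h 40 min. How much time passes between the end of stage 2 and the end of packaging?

1 hour 2 minutes

Stage 2 starts at 3:31 PM − 100 min = 1:51 PM.
Calibration starts at 1:51 PM − 210 min = 10:21 AM.
Packaging starts at 10:21 AM + 322 min = 3:43 PM.
Packaging ends at 3:43 PM + 50 min = 4:33 PM.
From 3:31 PM to 4:33 PM is 1 hour 2 minutes.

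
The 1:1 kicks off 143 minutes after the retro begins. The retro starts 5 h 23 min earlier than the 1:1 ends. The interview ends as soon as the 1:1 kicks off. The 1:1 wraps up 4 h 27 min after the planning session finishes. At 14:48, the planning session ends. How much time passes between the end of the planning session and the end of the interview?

87 minutes

The 1:1 ends at 14:48 + 267 min = 19:15.
The retro starts at 19:15 − 323 min = 13:52.
The 1:1 starts at 13:52 + 143 min = 16:15.
So the interview ends at 16:15.
From 14:48 to 16:15 is 87 minutes.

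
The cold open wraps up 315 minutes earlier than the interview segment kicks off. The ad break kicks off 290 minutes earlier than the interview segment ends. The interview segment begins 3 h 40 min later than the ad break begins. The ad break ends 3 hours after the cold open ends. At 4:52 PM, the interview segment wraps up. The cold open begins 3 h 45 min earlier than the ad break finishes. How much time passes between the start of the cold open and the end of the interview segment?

The ad break starts at 4:52 PM − 290 min = 12:02 PM.
The interview segment starts at 12:02 PM + 220 min = 3:42 PM.
The cold open ends at 3:42 PM − 315 min = 10:27 AM.
The ad break ends at 10:27 AM + 180 min = 1:27 PM.
The cold open starts at 1:27 PM − 225 min = 9:42 AM.
From 9:42 AM to 4:52 PM is 7 h 10 min.

7 h 10 min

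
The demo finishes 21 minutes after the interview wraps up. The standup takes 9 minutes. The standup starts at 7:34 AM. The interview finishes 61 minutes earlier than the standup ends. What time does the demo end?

The standup ends at 7:34 AM + 9 min = 7:43 AM.
The interview ends at 7:43 AM − 61 min = 6:42 AM.
The demo ends at 6:42 AM + 21 min = 7:03 AM.

7:03 AM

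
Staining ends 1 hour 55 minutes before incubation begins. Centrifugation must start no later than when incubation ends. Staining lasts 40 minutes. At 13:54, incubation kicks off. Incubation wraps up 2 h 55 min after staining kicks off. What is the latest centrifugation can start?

14:14

Staining ends at 13:54 − 115 min = 11:59.
Staining starts at 11:59 − 40 min = 11:19.
Incubation ends at 11:19 + 175 min = 14:14.
Centrifugation is bounded by incubation, so the latest it can start is 14:14.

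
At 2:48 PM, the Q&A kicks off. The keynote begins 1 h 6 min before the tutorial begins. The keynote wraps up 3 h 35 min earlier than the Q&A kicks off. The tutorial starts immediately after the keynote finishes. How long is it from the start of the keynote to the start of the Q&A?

The keynote ends at 2:48 PM − 215 min = 11:13 AM.
So the tutorial starts at 11:13 AM.
The keynote starts at 11:13 AM − 66 min = 10:07 AM.
From 10:07 AM to 2:48 PM is 4 h 41 min.

4 h 41 min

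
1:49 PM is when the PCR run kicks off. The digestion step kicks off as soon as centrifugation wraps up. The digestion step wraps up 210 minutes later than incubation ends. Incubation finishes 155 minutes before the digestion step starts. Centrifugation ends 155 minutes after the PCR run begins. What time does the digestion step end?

Centrifugation ends at 1:49 PM + 155 min = 4:24 PM.
So the digestion step starts at 4:24 PM.
Incubation ends at 4:24 PM − 155 min = 1:49 PM.
The digestion step ends at 1:49 PM + 210 min = 5:19 PM.

5:19 PM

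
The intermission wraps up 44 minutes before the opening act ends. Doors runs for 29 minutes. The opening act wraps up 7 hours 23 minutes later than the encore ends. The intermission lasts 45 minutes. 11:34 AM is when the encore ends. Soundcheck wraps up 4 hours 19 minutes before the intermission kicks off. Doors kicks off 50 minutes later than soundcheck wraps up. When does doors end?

2:28 PM

The opening act ends at 11:34 AM + 443 min = 6:57 PM.
The intermission ends at 6:57 PM − 44 min = 6:13 PM.
The intermission starts at 6:13 PM − 45 min = 5:28 PM.
Soundcheck ends at 5:28 PM − 259 min = 1:09 PM.
Doors starts at 1:09 PM + 50 min = 1:59 PM.
Doors ends at 1:59 PM + 29 min = 2:28 PM.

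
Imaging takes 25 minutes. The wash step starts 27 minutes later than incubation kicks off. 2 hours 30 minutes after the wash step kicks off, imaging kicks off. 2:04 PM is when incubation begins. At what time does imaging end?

The wash step starts at 2:04 PM + 27 min = 2:31 PM.
Imaging starts at 2:31 PM + 150 min = 5:01 PM.
Imaging ends at 5:01 PM + 25 min = 5:26 PM.

5:26 PM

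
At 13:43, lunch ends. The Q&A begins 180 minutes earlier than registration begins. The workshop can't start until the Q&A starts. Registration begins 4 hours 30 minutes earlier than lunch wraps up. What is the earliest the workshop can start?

06:13

Registration starts at 13:43 − 270 min = 09:13.
The Q&A starts at 09:13 − 180 min = 06:13.
The workshop is bounded by the Q&A, so the earliest it can start is 06:13.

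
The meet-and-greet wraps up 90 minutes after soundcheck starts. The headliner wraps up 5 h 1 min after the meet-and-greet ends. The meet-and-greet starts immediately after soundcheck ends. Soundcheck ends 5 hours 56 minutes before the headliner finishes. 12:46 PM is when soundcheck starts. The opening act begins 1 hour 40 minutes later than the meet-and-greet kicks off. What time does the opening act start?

3:01 PM

The meet-and-greet ends at 12:46 PM + 90 min = 2:16 PM.
The headliner ends at 2:16 PM + 301 min = 7:17 PM.
Soundcheck ends at 7:17 PM − 356 min = 1:21 PM.
So the meet-and-greet starts at 1:21 PM.
The opening act starts at 1:21 PM + 100 min = 3:01 PM.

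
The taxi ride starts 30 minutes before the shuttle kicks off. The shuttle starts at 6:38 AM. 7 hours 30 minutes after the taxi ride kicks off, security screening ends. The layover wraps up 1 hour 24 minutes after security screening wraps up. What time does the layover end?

The taxi ride starts at 6:38 AM − 30 min = 6:08 AM.
Security screening ends at 6:08 AM + 450 min = 1:38 PM.
The layover ends at 1:38 PM + 84 min = 3:02 PM.

3:02 PM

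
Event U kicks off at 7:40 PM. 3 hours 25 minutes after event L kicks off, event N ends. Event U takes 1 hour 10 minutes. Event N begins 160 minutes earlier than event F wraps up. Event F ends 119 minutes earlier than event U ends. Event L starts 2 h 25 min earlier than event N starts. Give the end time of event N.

5:11 PM

Event U ends at 7:40 PM + 70 min = 8:50 PM.
Event F ends at 8:50 PM − 119 min = 6:51 PM.
Event N starts at 6:51 PM − 160 min = 4:11 PM.
Event L starts at 4:11 PM − 145 min = 1:46 PM.
Event N ends at 1:46 PM + 205 min = 5:11 PM.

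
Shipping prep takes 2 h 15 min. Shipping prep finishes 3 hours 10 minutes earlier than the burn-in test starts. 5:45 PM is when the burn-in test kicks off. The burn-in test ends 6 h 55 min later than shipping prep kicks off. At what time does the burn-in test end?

7:15 PM

Shipping prep ends at 5:45 PM − 190 min = 2:35 PM.
Shipping prep starts at 2:35 PM − 135 min = 12:20 PM.
The burn-in test ends at 12:20 PM + 415 min = 7:15 PM.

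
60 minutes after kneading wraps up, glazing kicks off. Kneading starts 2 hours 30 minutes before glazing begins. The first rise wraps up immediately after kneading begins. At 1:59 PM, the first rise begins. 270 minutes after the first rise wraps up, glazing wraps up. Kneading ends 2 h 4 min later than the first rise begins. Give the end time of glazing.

7:03 PM

Kneading ends at 1:59 PM + 124 min = 4:03 PM.
Glazing starts at 4:03 PM + 60 min = 5:03 PM.
Kneading starts at 5:03 PM − 150 min = 2:33 PM.
So the first rise ends at 2:33 PM.
Glazing ends at 2:33 PM + 270 min = 7:03 PM.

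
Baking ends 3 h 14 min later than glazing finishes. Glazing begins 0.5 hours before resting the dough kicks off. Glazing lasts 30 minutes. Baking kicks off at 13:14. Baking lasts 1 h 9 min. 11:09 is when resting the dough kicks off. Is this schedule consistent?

Glazing starts at 11:09 − 30 min = 10:39.
Glazing ends at 10:39 + 30 min = 11:09.
Baking ends at 11:09 + 194 min = 14:23.
Baking starts at 14:23 − 69 min = 13:14.
That matches the stated 13:14, so the schedule is consistent.

Yes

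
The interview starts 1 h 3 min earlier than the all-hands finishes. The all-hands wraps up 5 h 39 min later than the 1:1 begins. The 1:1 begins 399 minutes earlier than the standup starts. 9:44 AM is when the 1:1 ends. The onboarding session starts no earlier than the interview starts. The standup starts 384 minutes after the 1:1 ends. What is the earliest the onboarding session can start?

2:05 PM

The standup starts at 9:44 AM + 384 min = 4:08 PM.
The 1:1 starts at 4:08 PM − 399 min = 9:29 AM.
The all-hands ends at 9:29 AM + 339 min = 3:08 PM.
The interview starts at 3:08 PM − 63 min = 2:05 PM.
The onboarding session is bounded by the interview, so the earliest it can start is 2:05 PM.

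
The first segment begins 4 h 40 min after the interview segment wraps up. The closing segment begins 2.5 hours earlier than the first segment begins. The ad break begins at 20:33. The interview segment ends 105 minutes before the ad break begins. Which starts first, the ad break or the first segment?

the ad break

The interview segment ends at 20:33 − 105 min = 18:48.
The first segment starts at 18:48 + 280 min = 23:28.
The ad break starts at 20:33 and the first segment starts at 23:28, so the ad break is first.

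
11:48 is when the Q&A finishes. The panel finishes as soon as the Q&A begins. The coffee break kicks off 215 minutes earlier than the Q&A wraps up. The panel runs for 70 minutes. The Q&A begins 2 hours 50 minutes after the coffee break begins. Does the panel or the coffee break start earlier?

The coffee break starts at 11:48 − 215 min = 08:13.
The Q&A starts at 08:13 + 170 min = 11:03.
So the panel ends at 11:03.
The panel starts at 11:03 − 70 min = 09:53.
The panel starts at 09:53 and the coffee break starts at 08:13, so the coffee break is first.

the coffee break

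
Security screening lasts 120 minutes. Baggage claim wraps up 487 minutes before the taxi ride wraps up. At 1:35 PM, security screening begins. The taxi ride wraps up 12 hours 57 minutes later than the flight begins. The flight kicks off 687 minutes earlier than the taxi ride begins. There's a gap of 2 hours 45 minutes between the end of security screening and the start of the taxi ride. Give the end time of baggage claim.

Security screening ends at 1:35 PM + 120 min = 3:35 PM.
The taxi ride starts at 3:35 PM + 165 min = 6:20 PM.
The flight starts at 6:20 PM − 687 min = 6:53 AM.
The taxi ride ends at 6:53 AM + 777 min = 7:50 PM.
Baggage claim ends at 7:50 PM − 487 min = 11:43 AM.

11:43 AM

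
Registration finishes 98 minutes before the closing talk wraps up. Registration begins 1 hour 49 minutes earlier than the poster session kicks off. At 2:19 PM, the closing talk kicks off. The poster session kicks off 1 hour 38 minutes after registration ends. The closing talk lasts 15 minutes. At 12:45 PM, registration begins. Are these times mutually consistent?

The closing talk ends at 2:19 PM + 15 min = 2:34 PM.
Registration ends at 2:34 PM − 98 min = 12:56 PM.
The poster session starts at 12:56 PM + 98 min = 2:34 PM.
Registration starts at 2:34 PM − 109 min = 12:45 PM.
That matches the stated 12:45 PM, so the schedule is consistent.

Yes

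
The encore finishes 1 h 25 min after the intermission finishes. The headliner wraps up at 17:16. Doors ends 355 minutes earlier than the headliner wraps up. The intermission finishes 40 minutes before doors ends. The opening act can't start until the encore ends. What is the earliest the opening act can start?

12:06

Doors ends at 17:16 − 355 min = 11:21.
The intermission ends at 11:21 − 40 min = 10:41.
The encore ends at 10:41 + 85 min = 12:06.
The opening act is bounded by the encore, so the earliest it can start is 12:06.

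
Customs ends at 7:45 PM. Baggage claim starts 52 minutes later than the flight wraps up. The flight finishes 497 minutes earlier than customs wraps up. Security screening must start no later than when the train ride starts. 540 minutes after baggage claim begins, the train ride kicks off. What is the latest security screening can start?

The flight ends at 7:45 PM − 497 min = 11:28 AM.
Baggage claim starts at 11:28 AM + 52 min = 12:20 PM.
The train ride starts at 12:20 PM + 540 min = 9:20 PM.
Security screening is bounded by the train ride, so the latest it can start is 9:20 PM.

9:20 PM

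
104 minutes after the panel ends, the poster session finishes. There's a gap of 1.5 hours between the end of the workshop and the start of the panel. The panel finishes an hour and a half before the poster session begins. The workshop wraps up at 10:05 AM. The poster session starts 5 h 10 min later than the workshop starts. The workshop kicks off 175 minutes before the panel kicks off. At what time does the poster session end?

2:04 PM

The panel starts at 10:05 AM + 90 min = 11:35 AM.
The workshop starts at 11:35 AM − 175 min = 8:40 AM.
The poster session starts at 8:40 AM + 310 min = 1:50 PM.
The panel ends at 1:50 PM − 90 min = 12:20 PM.
The poster session ends at 12:20 PM + 104 min = 2:04 PM.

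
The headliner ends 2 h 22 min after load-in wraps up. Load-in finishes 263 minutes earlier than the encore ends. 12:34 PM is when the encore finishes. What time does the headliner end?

Load-in ends at 12:34 PM − 263 min = 8:11 AM.
The headliner ends at 8:11 AM + 142 min = 10:33 AM.

10:33 AM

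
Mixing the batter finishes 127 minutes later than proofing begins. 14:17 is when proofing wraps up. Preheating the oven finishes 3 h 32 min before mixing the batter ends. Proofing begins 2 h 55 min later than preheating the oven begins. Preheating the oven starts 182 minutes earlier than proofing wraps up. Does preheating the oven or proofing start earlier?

preheating the oven

Preheating the oven starts at 14:17 − 182 min = 11:15.
Proofing starts at 11:15 + 175 min = 14:10.
Preheating the oven starts at 11:15 and proofing starts at 14:10, so preheating the oven is first.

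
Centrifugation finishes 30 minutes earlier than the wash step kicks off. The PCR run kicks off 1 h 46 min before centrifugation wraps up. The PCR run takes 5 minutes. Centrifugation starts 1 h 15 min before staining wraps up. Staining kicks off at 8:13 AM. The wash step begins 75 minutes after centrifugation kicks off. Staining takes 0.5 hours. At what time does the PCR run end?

6:32 AM

Staining ends at 8:13 AM + 30 min = 8:43 AM.
Centrifugation starts at 8:43 AM − 75 min = 7:28 AM.
The wash step starts at 7:28 AM + 75 min = 8:43 AM.
Centrifugation ends at 8:43 AM − 30 min = 8:13 AM.
The PCR run starts at 8:13 AM − 106 min = 6:27 AM.
The PCR run ends at 6:27 AM + 5 min = 6:32 AM.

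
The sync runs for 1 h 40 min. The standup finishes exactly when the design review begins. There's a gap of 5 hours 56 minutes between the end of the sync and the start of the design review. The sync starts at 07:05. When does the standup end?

14:41

The sync ends at 07:05 + 100 min = 08:45.
The design review starts at 08:45 + 356 min = 14:41.
So the standup ends at 14:41.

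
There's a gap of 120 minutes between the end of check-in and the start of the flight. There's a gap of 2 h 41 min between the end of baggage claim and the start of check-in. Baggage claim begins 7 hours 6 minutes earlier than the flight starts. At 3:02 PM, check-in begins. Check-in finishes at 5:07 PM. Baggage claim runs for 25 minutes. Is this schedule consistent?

The flight starts at 5:07 PM + 120 min = 7:07 PM.
Baggage claim starts at 7:07 PM − 426 min = 12:01 PM.
Baggage claim ends at 12:01 PM + 25 min = 12:26 PM.
Check-in starts at 12:26 PM + 161 min = 3:07 PM.
But check-in is also said to start at 3:02 PM — a 5-minute conflict.

No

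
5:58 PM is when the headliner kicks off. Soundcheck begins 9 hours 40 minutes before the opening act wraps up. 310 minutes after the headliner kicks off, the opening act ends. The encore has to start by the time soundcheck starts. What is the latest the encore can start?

1:28 PM

The opening act ends at 5:58 PM + 310 min = 11:08 PM.
Soundcheck starts at 11:08 PM − 580 min = 1:28 PM.
The encore is bounded by soundcheck, so the latest it can start is 1:28 PM.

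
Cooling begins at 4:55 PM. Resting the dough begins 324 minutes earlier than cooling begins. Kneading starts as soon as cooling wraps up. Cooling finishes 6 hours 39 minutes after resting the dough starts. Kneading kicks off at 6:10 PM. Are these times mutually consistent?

Yes

Resting the dough starts at 4:55 PM − 324 min = 11:31 AM.
Cooling ends at 11:31 AM + 399 min = 6:10 PM.
So kneading starts at 6:10 PM.
That matches the stated 6:10 PM, so the schedule is consistent.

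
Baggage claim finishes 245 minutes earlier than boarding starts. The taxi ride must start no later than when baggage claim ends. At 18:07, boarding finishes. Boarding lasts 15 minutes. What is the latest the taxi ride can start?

13:47

Boarding starts at 18:07 − 15 min = 17:52.
Baggage claim ends at 17:52 − 245 min = 13:47.
The taxi ride is bounded by baggage claim, so the latest it can start is 13:47.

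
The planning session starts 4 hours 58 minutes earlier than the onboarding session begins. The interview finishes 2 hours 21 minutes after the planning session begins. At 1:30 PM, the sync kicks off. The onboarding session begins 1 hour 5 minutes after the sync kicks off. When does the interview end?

The onboarding session starts at 1:30 PM + 65 min = 2:35 PM.
The planning session starts at 2:35 PM − 298 min = 9:37 AM.
The interview ends at 9:37 AM + 141 min = 11:58 AM.

11:58 AM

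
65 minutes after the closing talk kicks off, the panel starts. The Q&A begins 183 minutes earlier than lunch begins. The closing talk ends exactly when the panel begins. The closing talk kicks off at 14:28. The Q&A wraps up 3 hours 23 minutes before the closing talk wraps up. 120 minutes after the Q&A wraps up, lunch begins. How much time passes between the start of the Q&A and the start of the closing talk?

The panel starts at 14:28 + 65 min = 15:33.
So the closing talk ends at 15:33.
The Q&A ends at 15:33 − 203 min = 12:10.
Lunch starts at 12:10 + 120 min = 14:10.
The Q&A starts at 14:10 − 183 min = 11:07.
From 11:07 to 14:28 is 3 h 21 min.

3 h 21 min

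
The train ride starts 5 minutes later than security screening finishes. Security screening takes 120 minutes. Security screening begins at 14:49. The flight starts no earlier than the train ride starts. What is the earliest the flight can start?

Security screening ends at 14:49 + 120 min = 16:49.
The train ride starts at 16:49 + 5 min = 16:54.
The flight is bounded by the train ride, so the earliest it can start is 16:54.

16:54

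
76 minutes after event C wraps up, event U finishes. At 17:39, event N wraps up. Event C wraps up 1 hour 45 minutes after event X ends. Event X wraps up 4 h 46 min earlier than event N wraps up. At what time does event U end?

Event X ends at 17:39 − 286 min = 12:53.
Event C ends at 12:53 + 105 min = 14:38.
Event U ends at 14:38 + 76 min = 15:54.

15:54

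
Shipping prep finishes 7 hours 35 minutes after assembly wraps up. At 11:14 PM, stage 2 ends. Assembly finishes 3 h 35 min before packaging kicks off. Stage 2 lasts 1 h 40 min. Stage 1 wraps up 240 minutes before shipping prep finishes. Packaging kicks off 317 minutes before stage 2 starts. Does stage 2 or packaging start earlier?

packaging

Stage 2 starts at 11:14 PM − 100 min = 9:34 PM.
Packaging starts at 9:34 PM − 317 min = 4:17 PM.
Stage 2 starts at 9:34 PM and packaging starts at 4:17 PM, so packaging is first.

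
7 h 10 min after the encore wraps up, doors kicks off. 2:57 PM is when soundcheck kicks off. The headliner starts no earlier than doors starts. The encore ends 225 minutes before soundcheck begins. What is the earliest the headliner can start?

The encore ends at 2:57 PM − 225 min = 11:12 AM.
Doors starts at 11:12 AM + 430 min = 6:22 PM.
The headliner is bounded by doors, so the earliest it can start is 6:22 PM.

6:22 PM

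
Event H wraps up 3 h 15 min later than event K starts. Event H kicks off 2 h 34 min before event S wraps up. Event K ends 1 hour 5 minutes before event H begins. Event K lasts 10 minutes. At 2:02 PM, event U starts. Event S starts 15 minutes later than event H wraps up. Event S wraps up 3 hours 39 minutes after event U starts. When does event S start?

5:22 PM

Event S ends at 2:02 PM + 219 min = 5:41 PM.
Event H starts at 5:41 PM − 154 min = 3:07 PM.
Event K ends at 3:07 PM − 65 min = 2:02 PM.
Event K starts at 2:02 PM − 10 min = 1:52 PM.
Event H ends at 1:52 PM + 195 min = 5:07 PM.
Event S starts at 5:07 PM + 15 min = 5:22 PM.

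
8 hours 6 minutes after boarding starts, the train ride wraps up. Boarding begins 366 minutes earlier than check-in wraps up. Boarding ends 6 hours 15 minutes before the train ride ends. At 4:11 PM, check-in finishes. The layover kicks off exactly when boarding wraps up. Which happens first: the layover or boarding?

Boarding starts at 4:11 PM − 366 min = 10:05 AM.
The train ride ends at 10:05 AM + 486 min = 6:11 PM.
Boarding ends at 6:11 PM − 375 min = 11:56 AM.
So the layover starts at 11:56 AM.
The layover starts at 11:56 AM and boarding starts at 10:05 AM, so boarding is first.

boarding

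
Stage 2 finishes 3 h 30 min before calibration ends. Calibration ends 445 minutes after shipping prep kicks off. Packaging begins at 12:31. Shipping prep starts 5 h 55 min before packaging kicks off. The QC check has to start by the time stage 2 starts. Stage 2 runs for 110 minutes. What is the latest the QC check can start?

Shipping prep starts at 12:31 − 355 min = 06:36.
Calibration ends at 06:36 + 445 min = 14:01.
Stage 2 ends at 14:01 − 210 min = 10:31.
Stage 2 starts at 10:31 − 110 min = 08:41.
The QC check is bounded by stage 2, so the latest it can start is 08:41.

08:41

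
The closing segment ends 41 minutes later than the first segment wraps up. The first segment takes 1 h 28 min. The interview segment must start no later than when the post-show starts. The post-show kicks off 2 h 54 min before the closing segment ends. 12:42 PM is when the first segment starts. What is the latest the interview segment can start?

11:57 AM

The first segment ends at 12:42 PM + 88 min = 2:10 PM.
The closing segment ends at 2:10 PM + 41 min = 2:51 PM.
The post-show starts at 2:51 PM − 174 min = 11:57 AM.
The interview segment is bounded by the post-show, so the latest it can start is 11:57 AM.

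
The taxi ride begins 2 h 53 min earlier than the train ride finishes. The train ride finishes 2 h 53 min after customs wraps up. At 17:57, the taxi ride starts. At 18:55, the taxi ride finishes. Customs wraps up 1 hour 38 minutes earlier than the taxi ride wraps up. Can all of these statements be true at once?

Customs ends at 18:55 − 98 min = 17:17.
The train ride ends at 17:17 + 173 min = 20:10.
The taxi ride starts at 20:10 − 173 min = 17:17.
But the taxi ride is also said to start at 17:57 — a 40-minute conflict.

No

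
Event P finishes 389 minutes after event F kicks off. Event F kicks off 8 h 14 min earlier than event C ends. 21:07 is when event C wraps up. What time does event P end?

Event F starts at 21:07 − 494 min = 12:53.
Event P ends at 12:53 + 389 min = 19:22.

19:22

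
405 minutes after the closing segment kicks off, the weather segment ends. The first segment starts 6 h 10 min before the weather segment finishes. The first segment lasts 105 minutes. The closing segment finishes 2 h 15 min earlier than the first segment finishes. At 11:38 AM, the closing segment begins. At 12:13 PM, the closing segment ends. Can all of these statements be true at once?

The weather segment ends at 11:38 AM + 405 min = 6:23 PM.
The first segment starts at 6:23 PM − 370 min = 12:13 PM.
The first segment ends at 12:13 PM + 105 min = 1:58 PM.
The closing segment ends at 1:58 PM − 135 min = 11:43 AM.
But the closing segment is also said to end at 12:13 PM — a 30-minute conflict.

No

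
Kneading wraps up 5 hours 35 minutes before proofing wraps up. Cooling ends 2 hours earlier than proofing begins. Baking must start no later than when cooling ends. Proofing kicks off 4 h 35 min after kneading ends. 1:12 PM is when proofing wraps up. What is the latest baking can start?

Kneading ends at 1:12 PM − 335 min = 7:37 AM.
Proofing starts at 7:37 AM + 275 min = 12:12 PM.
Cooling ends at 12:12 PM − 120 min = 10:12 AM.
Baking is bounded by cooling, so the latest it can start is 10:12 AM.

10:12 AM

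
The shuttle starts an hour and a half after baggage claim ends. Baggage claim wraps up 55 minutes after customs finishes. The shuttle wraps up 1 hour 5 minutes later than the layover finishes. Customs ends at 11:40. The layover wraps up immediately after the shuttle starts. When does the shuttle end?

15:10

Baggage claim ends at 11:40 + 55 min = 12:35.
The shuttle starts at 12:35 + 90 min = 14:05.
So the layover ends at 14:05.
The shuttle ends at 14:05 + 65 min = 15:10.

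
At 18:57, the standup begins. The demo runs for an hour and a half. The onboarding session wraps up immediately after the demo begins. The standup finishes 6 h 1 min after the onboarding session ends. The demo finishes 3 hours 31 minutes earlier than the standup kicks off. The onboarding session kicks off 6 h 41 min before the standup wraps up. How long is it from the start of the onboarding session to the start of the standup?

The demo ends at 18:57 − 211 min = 15:26.
The demo starts at 15:26 − 90 min = 13:56.
So the onboarding session ends at 13:56.
The standup ends at 13:56 + 361 min = 19:57.
The onboarding session starts at 19:57 − 401 min = 13:16.
From 13:16 to 18:57 is 341 minutes.

341 minutes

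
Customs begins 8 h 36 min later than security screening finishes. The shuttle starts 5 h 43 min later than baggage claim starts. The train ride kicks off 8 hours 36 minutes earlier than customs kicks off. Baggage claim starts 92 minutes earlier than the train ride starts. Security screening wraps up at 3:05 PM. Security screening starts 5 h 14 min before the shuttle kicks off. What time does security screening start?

2:02 PM

Customs starts at 3:05 PM + 516 min = 11:41 PM.
The train ride starts at 11:41 PM − 516 min = 3:05 PM.
Baggage claim starts at 3:05 PM − 92 min = 1:33 PM.
The shuttle starts at 1:33 PM + 343 min = 7:16 PM.
Security screening starts at 7:16 PM − 314 min = 2:02 PM.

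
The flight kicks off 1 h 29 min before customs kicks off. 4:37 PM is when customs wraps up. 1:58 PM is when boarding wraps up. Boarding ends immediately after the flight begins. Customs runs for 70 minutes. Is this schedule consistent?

Yes

Customs starts at 4:37 PM − 70 min = 3:27 PM.
The flight starts at 3:27 PM − 89 min = 1:58 PM.
So boarding ends at 1:58 PM.
That matches the stated 1:58 PM, so the schedule is consistent.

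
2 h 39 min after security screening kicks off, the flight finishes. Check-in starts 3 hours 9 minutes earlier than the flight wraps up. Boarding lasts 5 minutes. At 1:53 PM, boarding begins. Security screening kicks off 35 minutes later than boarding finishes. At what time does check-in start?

2:03 PM

Boarding ends at 1:53 PM + 5 min = 1:58 PM.
Security screening starts at 1:58 PM + 35 min = 2:33 PM.
The flight ends at 2:33 PM + 159 min = 5:12 PM.
Check-in starts at 5:12 PM − 189 min = 2:03 PM.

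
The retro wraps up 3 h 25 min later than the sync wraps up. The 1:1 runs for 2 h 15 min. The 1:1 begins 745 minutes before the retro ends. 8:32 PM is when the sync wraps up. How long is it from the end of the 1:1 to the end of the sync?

405 minutes

The retro ends at 8:32 PM + 205 min = 11:57 PM.
The 1:1 starts at 11:57 PM − 745 min = 11:32 AM.
The 1:1 ends at 11:32 AM + 135 min = 1:47 PM.
From 1:47 PM to 8:32 PM is 405 minutes.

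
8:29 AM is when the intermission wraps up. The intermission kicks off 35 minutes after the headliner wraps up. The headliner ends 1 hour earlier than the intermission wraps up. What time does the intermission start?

The headliner ends at 8:29 AM − 60 min = 7:29 AM.
The intermission starts at 7:29 AM + 35 min = 8:04 AM.

8:04 AM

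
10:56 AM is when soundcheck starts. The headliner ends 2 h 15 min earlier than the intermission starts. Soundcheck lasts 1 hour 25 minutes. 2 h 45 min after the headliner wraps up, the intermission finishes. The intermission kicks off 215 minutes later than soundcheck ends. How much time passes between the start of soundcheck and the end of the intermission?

5.5 hours

Soundcheck ends at 10:56 AM + 85 min = 12:21 PM.
The intermission starts at 12:21 PM + 215 min = 3:56 PM.
The headliner ends at 3:56 PM − 135 min = 1:41 PM.
The intermission ends at 1:41 PM + 165 min = 4:26 PM.
From 10:56 AM to 4:26 PM is 5.5 hours.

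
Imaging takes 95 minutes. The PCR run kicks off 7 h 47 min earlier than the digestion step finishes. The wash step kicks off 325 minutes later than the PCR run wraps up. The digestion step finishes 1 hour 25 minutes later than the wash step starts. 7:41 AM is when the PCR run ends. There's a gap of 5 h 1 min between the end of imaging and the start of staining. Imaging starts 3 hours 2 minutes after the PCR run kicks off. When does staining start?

4:22 PM

The wash step starts at 7:41 AM + 325 min = 1:06 PM.
The digestion step ends at 1:06 PM + 85 min = 2:31 PM.
The PCR run starts at 2:31 PM − 467 min = 6:44 AM.
Imaging starts at 6:44 AM + 182 min = 9:46 AM.
Imaging ends at 9:46 AM + 95 min = 11:21 AM.
Staining starts at 11:21 AM + 301 min = 4:22 PM.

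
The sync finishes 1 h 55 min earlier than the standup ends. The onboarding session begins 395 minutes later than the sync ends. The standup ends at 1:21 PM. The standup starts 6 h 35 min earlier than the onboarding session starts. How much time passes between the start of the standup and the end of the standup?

1 hour 55 minutes

The sync ends at 1:21 PM − 115 min = 11:26 AM.
The onboarding session starts at 11:26 AM + 395 min = 6:01 PM.
The standup starts at 6:01 PM − 395 min = 11:26 AM.
From 11:26 AM to 1:21 PM is 1 hour 55 minutes.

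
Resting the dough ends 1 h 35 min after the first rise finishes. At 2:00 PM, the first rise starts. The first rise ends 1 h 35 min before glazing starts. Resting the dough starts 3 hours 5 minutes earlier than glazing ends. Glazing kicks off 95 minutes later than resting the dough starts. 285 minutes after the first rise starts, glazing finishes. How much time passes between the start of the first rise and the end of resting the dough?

195 minutes

Glazing ends at 2:00 PM + 285 min = 6:45 PM.
Resting the dough starts at 6:45 PM − 185 min = 3:40 PM.
Glazing starts at 3:40 PM + 95 min = 5:15 PM.
The first rise ends at 5:15 PM − 95 min = 3:40 PM.
Resting the dough ends at 3:40 PM + 95 min = 5:15 PM.
From 2:00 PM to 5:15 PM is 195 minutes.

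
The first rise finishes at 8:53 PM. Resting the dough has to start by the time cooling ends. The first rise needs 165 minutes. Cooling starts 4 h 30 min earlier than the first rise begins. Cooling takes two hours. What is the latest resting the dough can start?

3:38 PM

The first rise starts at 8:53 PM − 165 min = 6:08 PM.
Cooling starts at 6:08 PM − 270 min = 1:38 PM.
Cooling ends at 1:38 PM + 120 min = 3:38 PM.
Resting the dough is bounded by cooling, so the latest it can start is 3:38 PM.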